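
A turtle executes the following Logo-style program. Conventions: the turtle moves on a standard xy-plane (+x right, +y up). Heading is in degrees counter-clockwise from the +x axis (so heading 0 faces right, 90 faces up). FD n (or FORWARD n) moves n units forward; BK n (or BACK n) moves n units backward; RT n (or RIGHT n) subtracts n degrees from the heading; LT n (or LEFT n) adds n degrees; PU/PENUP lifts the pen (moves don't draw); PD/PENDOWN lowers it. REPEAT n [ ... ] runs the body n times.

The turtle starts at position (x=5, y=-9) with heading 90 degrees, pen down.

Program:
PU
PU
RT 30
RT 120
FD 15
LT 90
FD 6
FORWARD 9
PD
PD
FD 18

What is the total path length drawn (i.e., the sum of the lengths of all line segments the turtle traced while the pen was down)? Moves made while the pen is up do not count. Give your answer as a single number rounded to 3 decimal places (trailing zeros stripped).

Answer: 18

Derivation:
Executing turtle program step by step:
Start: pos=(5,-9), heading=90, pen down
PU: pen up
PU: pen up
RT 30: heading 90 -> 60
RT 120: heading 60 -> 300
FD 15: (5,-9) -> (12.5,-21.99) [heading=300, move]
LT 90: heading 300 -> 30
FD 6: (12.5,-21.99) -> (17.696,-18.99) [heading=30, move]
FD 9: (17.696,-18.99) -> (25.49,-14.49) [heading=30, move]
PD: pen down
PD: pen down
FD 18: (25.49,-14.49) -> (41.079,-5.49) [heading=30, draw]
Final: pos=(41.079,-5.49), heading=30, 1 segment(s) drawn

Segment lengths:
  seg 1: (25.49,-14.49) -> (41.079,-5.49), length = 18
Total = 18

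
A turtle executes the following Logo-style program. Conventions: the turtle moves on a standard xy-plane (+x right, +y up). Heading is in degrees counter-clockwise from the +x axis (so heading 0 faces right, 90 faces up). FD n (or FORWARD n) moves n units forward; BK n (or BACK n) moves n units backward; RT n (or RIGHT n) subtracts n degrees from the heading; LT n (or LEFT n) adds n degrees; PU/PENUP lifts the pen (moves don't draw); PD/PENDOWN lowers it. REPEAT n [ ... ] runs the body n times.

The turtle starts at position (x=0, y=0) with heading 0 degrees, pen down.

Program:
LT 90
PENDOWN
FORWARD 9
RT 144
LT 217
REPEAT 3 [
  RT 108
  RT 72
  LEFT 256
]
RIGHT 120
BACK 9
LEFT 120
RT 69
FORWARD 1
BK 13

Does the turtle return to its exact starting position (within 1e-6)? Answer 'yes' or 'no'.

Answer: no

Derivation:
Executing turtle program step by step:
Start: pos=(0,0), heading=0, pen down
LT 90: heading 0 -> 90
PD: pen down
FD 9: (0,0) -> (0,9) [heading=90, draw]
RT 144: heading 90 -> 306
LT 217: heading 306 -> 163
REPEAT 3 [
  -- iteration 1/3 --
  RT 108: heading 163 -> 55
  RT 72: heading 55 -> 343
  LT 256: heading 343 -> 239
  -- iteration 2/3 --
  RT 108: heading 239 -> 131
  RT 72: heading 131 -> 59
  LT 256: heading 59 -> 315
  -- iteration 3/3 --
  RT 108: heading 315 -> 207
  RT 72: heading 207 -> 135
  LT 256: heading 135 -> 31
]
RT 120: heading 31 -> 271
BK 9: (0,9) -> (-0.157,17.999) [heading=271, draw]
LT 120: heading 271 -> 31
RT 69: heading 31 -> 322
FD 1: (-0.157,17.999) -> (0.631,17.383) [heading=322, draw]
BK 13: (0.631,17.383) -> (-9.613,25.387) [heading=322, draw]
Final: pos=(-9.613,25.387), heading=322, 4 segment(s) drawn

Start position: (0, 0)
Final position: (-9.613, 25.387)
Distance = 27.146; >= 1e-6 -> NOT closed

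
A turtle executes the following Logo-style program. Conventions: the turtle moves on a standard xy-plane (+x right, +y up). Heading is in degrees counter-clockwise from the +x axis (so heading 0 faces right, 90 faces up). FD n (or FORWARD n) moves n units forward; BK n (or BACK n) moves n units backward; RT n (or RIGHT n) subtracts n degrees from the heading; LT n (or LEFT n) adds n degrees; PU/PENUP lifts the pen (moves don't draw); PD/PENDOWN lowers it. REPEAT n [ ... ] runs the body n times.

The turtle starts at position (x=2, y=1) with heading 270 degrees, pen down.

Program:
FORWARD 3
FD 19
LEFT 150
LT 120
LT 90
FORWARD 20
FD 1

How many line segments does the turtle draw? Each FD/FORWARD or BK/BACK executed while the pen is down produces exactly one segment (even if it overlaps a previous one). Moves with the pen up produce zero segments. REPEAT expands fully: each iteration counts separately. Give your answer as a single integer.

Executing turtle program step by step:
Start: pos=(2,1), heading=270, pen down
FD 3: (2,1) -> (2,-2) [heading=270, draw]
FD 19: (2,-2) -> (2,-21) [heading=270, draw]
LT 150: heading 270 -> 60
LT 120: heading 60 -> 180
LT 90: heading 180 -> 270
FD 20: (2,-21) -> (2,-41) [heading=270, draw]
FD 1: (2,-41) -> (2,-42) [heading=270, draw]
Final: pos=(2,-42), heading=270, 4 segment(s) drawn
Segments drawn: 4

Answer: 4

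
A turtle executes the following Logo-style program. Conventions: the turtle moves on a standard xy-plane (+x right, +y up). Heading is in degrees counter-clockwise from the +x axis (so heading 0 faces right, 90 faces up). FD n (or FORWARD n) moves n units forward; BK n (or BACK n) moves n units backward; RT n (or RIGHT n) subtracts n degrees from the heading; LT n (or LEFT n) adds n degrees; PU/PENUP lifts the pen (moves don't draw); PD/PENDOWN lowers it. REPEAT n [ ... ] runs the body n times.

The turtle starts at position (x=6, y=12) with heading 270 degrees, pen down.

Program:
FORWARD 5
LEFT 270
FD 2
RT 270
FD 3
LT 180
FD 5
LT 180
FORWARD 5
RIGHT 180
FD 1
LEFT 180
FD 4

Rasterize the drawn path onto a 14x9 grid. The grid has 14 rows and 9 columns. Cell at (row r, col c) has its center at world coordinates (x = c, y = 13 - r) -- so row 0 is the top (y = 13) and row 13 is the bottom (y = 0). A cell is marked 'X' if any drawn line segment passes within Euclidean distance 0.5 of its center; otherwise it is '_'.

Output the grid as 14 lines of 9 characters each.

Answer: _________
______X__
______X__
______X__
____X_X__
____X_X__
____XXX__
____X____
____X____
____X____
____X____
____X____
____X____
_________

Derivation:
Segment 0: (6,12) -> (6,7)
Segment 1: (6,7) -> (4,7)
Segment 2: (4,7) -> (4,4)
Segment 3: (4,4) -> (4,9)
Segment 4: (4,9) -> (4,4)
Segment 5: (4,4) -> (4,5)
Segment 6: (4,5) -> (4,1)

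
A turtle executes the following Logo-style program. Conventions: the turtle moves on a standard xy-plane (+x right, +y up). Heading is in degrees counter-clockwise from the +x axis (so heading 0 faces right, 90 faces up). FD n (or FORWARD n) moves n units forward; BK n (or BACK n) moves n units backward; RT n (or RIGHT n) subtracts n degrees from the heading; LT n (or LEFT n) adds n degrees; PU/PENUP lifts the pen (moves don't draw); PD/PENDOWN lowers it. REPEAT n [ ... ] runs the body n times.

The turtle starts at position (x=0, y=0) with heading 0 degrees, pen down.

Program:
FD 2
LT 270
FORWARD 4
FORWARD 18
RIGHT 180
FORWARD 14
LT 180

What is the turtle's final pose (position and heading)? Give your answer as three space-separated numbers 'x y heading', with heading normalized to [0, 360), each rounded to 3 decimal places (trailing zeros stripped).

Executing turtle program step by step:
Start: pos=(0,0), heading=0, pen down
FD 2: (0,0) -> (2,0) [heading=0, draw]
LT 270: heading 0 -> 270
FD 4: (2,0) -> (2,-4) [heading=270, draw]
FD 18: (2,-4) -> (2,-22) [heading=270, draw]
RT 180: heading 270 -> 90
FD 14: (2,-22) -> (2,-8) [heading=90, draw]
LT 180: heading 90 -> 270
Final: pos=(2,-8), heading=270, 4 segment(s) drawn

Answer: 2 -8 270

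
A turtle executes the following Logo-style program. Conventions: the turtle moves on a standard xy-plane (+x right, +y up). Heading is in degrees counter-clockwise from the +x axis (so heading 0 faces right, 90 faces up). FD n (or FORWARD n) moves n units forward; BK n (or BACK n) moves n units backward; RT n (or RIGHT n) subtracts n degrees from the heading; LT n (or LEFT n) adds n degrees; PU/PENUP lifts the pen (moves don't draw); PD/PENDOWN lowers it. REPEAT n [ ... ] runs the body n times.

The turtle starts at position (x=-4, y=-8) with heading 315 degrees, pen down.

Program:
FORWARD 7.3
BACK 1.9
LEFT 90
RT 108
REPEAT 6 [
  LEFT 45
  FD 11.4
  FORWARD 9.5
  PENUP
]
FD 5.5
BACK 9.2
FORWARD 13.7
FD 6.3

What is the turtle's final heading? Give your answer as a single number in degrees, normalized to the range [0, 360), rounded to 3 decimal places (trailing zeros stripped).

Executing turtle program step by step:
Start: pos=(-4,-8), heading=315, pen down
FD 7.3: (-4,-8) -> (1.162,-13.162) [heading=315, draw]
BK 1.9: (1.162,-13.162) -> (-0.182,-11.818) [heading=315, draw]
LT 90: heading 315 -> 45
RT 108: heading 45 -> 297
REPEAT 6 [
  -- iteration 1/6 --
  LT 45: heading 297 -> 342
  FD 11.4: (-0.182,-11.818) -> (10.66,-15.341) [heading=342, draw]
  FD 9.5: (10.66,-15.341) -> (19.695,-18.277) [heading=342, draw]
  PU: pen up
  -- iteration 2/6 --
  LT 45: heading 342 -> 27
  FD 11.4: (19.695,-18.277) -> (29.853,-13.101) [heading=27, move]
  FD 9.5: (29.853,-13.101) -> (38.317,-8.788) [heading=27, move]
  PU: pen up
  -- iteration 3/6 --
  LT 45: heading 27 -> 72
  FD 11.4: (38.317,-8.788) -> (41.84,2.054) [heading=72, move]
  FD 9.5: (41.84,2.054) -> (44.776,11.089) [heading=72, move]
  PU: pen up
  -- iteration 4/6 --
  LT 45: heading 72 -> 117
  FD 11.4: (44.776,11.089) -> (39.6,21.246) [heading=117, move]
  FD 9.5: (39.6,21.246) -> (35.288,29.711) [heading=117, move]
  PU: pen up
  -- iteration 5/6 --
  LT 45: heading 117 -> 162
  FD 11.4: (35.288,29.711) -> (24.446,33.233) [heading=162, move]
  FD 9.5: (24.446,33.233) -> (15.41,36.169) [heading=162, move]
  PU: pen up
  -- iteration 6/6 --
  LT 45: heading 162 -> 207
  FD 11.4: (15.41,36.169) -> (5.253,30.994) [heading=207, move]
  FD 9.5: (5.253,30.994) -> (-3.212,26.681) [heading=207, move]
  PU: pen up
]
FD 5.5: (-3.212,26.681) -> (-8.112,24.184) [heading=207, move]
BK 9.2: (-8.112,24.184) -> (0.085,28.361) [heading=207, move]
FD 13.7: (0.085,28.361) -> (-12.122,22.141) [heading=207, move]
FD 6.3: (-12.122,22.141) -> (-17.735,19.281) [heading=207, move]
Final: pos=(-17.735,19.281), heading=207, 4 segment(s) drawn

Answer: 207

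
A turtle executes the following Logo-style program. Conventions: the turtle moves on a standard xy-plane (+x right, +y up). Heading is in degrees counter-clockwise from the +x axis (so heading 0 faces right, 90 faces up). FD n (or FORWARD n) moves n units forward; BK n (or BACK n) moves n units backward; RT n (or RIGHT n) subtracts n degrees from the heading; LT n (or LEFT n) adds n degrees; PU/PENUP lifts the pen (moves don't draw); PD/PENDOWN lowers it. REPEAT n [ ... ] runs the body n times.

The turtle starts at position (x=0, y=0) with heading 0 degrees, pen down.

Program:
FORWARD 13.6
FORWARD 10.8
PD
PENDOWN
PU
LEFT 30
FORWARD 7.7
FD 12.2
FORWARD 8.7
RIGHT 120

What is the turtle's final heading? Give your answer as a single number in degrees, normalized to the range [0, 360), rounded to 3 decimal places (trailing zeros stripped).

Answer: 270

Derivation:
Executing turtle program step by step:
Start: pos=(0,0), heading=0, pen down
FD 13.6: (0,0) -> (13.6,0) [heading=0, draw]
FD 10.8: (13.6,0) -> (24.4,0) [heading=0, draw]
PD: pen down
PD: pen down
PU: pen up
LT 30: heading 0 -> 30
FD 7.7: (24.4,0) -> (31.068,3.85) [heading=30, move]
FD 12.2: (31.068,3.85) -> (41.634,9.95) [heading=30, move]
FD 8.7: (41.634,9.95) -> (49.168,14.3) [heading=30, move]
RT 120: heading 30 -> 270
Final: pos=(49.168,14.3), heading=270, 2 segment(s) drawn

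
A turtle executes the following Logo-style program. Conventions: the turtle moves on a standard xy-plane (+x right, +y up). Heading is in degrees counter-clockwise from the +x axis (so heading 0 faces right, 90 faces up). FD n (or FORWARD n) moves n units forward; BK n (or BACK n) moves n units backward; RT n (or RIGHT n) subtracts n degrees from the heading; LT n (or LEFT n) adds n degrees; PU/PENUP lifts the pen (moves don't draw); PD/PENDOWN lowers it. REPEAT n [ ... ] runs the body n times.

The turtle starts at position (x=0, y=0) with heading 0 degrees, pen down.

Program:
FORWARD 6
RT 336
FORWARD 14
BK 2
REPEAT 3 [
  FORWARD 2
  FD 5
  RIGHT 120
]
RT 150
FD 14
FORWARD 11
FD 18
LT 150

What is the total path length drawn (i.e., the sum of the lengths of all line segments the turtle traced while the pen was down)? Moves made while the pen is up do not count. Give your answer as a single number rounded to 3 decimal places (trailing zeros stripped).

Answer: 86

Derivation:
Executing turtle program step by step:
Start: pos=(0,0), heading=0, pen down
FD 6: (0,0) -> (6,0) [heading=0, draw]
RT 336: heading 0 -> 24
FD 14: (6,0) -> (18.79,5.694) [heading=24, draw]
BK 2: (18.79,5.694) -> (16.963,4.881) [heading=24, draw]
REPEAT 3 [
  -- iteration 1/3 --
  FD 2: (16.963,4.881) -> (18.79,5.694) [heading=24, draw]
  FD 5: (18.79,5.694) -> (23.357,7.728) [heading=24, draw]
  RT 120: heading 24 -> 264
  -- iteration 2/3 --
  FD 2: (23.357,7.728) -> (23.148,5.739) [heading=264, draw]
  FD 5: (23.148,5.739) -> (22.626,0.766) [heading=264, draw]
  RT 120: heading 264 -> 144
  -- iteration 3/3 --
  FD 2: (22.626,0.766) -> (21.008,1.942) [heading=144, draw]
  FD 5: (21.008,1.942) -> (16.963,4.881) [heading=144, draw]
  RT 120: heading 144 -> 24
]
RT 150: heading 24 -> 234
FD 14: (16.963,4.881) -> (8.734,-6.445) [heading=234, draw]
FD 11: (8.734,-6.445) -> (2.268,-15.345) [heading=234, draw]
FD 18: (2.268,-15.345) -> (-8.312,-29.907) [heading=234, draw]
LT 150: heading 234 -> 24
Final: pos=(-8.312,-29.907), heading=24, 12 segment(s) drawn

Segment lengths:
  seg 1: (0,0) -> (6,0), length = 6
  seg 2: (6,0) -> (18.79,5.694), length = 14
  seg 3: (18.79,5.694) -> (16.963,4.881), length = 2
  seg 4: (16.963,4.881) -> (18.79,5.694), length = 2
  seg 5: (18.79,5.694) -> (23.357,7.728), length = 5
  seg 6: (23.357,7.728) -> (23.148,5.739), length = 2
  seg 7: (23.148,5.739) -> (22.626,0.766), length = 5
  seg 8: (22.626,0.766) -> (21.008,1.942), length = 2
  seg 9: (21.008,1.942) -> (16.963,4.881), length = 5
  seg 10: (16.963,4.881) -> (8.734,-6.445), length = 14
  seg 11: (8.734,-6.445) -> (2.268,-15.345), length = 11
  seg 12: (2.268,-15.345) -> (-8.312,-29.907), length = 18
Total = 86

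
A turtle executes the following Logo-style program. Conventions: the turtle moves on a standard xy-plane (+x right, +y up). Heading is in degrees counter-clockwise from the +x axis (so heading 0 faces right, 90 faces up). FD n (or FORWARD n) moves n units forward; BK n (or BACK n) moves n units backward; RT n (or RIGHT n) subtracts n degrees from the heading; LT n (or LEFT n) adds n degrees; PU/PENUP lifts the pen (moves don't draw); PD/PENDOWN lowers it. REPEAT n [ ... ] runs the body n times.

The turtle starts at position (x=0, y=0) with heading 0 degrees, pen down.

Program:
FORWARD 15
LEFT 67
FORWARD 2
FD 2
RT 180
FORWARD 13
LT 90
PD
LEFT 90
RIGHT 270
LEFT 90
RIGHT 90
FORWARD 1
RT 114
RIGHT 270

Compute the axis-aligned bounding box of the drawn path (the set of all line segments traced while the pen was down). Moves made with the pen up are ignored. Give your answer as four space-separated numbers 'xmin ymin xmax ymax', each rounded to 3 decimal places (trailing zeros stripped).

Answer: 0 -8.285 16.563 3.682

Derivation:
Executing turtle program step by step:
Start: pos=(0,0), heading=0, pen down
FD 15: (0,0) -> (15,0) [heading=0, draw]
LT 67: heading 0 -> 67
FD 2: (15,0) -> (15.781,1.841) [heading=67, draw]
FD 2: (15.781,1.841) -> (16.563,3.682) [heading=67, draw]
RT 180: heading 67 -> 247
FD 13: (16.563,3.682) -> (11.483,-8.285) [heading=247, draw]
LT 90: heading 247 -> 337
PD: pen down
LT 90: heading 337 -> 67
RT 270: heading 67 -> 157
LT 90: heading 157 -> 247
RT 90: heading 247 -> 157
FD 1: (11.483,-8.285) -> (10.563,-7.894) [heading=157, draw]
RT 114: heading 157 -> 43
RT 270: heading 43 -> 133
Final: pos=(10.563,-7.894), heading=133, 5 segment(s) drawn

Segment endpoints: x in {0, 10.563, 11.483, 15, 15.781, 16.563}, y in {-8.285, -7.894, 0, 1.841, 3.682}
xmin=0, ymin=-8.285, xmax=16.563, ymax=3.682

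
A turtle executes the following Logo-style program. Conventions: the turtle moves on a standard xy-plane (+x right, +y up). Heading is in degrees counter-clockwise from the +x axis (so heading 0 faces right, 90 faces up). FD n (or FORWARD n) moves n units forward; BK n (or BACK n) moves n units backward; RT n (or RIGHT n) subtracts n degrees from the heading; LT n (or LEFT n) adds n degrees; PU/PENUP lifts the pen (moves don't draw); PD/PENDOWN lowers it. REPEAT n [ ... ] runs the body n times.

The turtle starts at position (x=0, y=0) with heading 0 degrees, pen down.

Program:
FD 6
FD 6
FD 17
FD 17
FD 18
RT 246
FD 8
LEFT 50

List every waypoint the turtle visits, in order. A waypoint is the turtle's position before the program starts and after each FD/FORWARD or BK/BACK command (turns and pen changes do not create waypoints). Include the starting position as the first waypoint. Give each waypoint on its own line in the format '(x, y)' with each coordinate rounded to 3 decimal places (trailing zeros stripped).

Answer: (0, 0)
(6, 0)
(12, 0)
(29, 0)
(46, 0)
(64, 0)
(60.746, 7.308)

Derivation:
Executing turtle program step by step:
Start: pos=(0,0), heading=0, pen down
FD 6: (0,0) -> (6,0) [heading=0, draw]
FD 6: (6,0) -> (12,0) [heading=0, draw]
FD 17: (12,0) -> (29,0) [heading=0, draw]
FD 17: (29,0) -> (46,0) [heading=0, draw]
FD 18: (46,0) -> (64,0) [heading=0, draw]
RT 246: heading 0 -> 114
FD 8: (64,0) -> (60.746,7.308) [heading=114, draw]
LT 50: heading 114 -> 164
Final: pos=(60.746,7.308), heading=164, 6 segment(s) drawn
Waypoints (7 total):
(0, 0)
(6, 0)
(12, 0)
(29, 0)
(46, 0)
(64, 0)
(60.746, 7.308)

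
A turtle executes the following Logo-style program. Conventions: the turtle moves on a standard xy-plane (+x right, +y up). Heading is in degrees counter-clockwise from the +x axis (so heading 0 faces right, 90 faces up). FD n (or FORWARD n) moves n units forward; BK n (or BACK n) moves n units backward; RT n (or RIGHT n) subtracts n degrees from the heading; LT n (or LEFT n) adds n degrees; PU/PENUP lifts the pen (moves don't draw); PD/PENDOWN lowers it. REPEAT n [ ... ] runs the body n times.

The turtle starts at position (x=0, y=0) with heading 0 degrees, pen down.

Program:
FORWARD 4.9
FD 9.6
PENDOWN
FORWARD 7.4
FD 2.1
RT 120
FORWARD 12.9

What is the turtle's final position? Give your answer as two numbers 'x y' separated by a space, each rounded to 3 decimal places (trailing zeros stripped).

Answer: 17.55 -11.172

Derivation:
Executing turtle program step by step:
Start: pos=(0,0), heading=0, pen down
FD 4.9: (0,0) -> (4.9,0) [heading=0, draw]
FD 9.6: (4.9,0) -> (14.5,0) [heading=0, draw]
PD: pen down
FD 7.4: (14.5,0) -> (21.9,0) [heading=0, draw]
FD 2.1: (21.9,0) -> (24,0) [heading=0, draw]
RT 120: heading 0 -> 240
FD 12.9: (24,0) -> (17.55,-11.172) [heading=240, draw]
Final: pos=(17.55,-11.172), heading=240, 5 segment(s) drawn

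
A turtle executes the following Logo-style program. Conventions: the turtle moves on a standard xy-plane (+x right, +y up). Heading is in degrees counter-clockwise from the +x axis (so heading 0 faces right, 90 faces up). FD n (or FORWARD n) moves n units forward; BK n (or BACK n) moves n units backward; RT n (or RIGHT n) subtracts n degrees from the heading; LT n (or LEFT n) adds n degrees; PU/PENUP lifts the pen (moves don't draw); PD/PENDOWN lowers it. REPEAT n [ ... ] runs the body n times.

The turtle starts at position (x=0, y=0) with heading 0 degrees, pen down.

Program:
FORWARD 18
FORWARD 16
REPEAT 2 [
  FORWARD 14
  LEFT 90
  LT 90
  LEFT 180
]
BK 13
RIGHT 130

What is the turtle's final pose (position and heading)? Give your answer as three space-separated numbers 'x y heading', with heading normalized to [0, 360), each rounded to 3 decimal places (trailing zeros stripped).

Answer: 49 0 230

Derivation:
Executing turtle program step by step:
Start: pos=(0,0), heading=0, pen down
FD 18: (0,0) -> (18,0) [heading=0, draw]
FD 16: (18,0) -> (34,0) [heading=0, draw]
REPEAT 2 [
  -- iteration 1/2 --
  FD 14: (34,0) -> (48,0) [heading=0, draw]
  LT 90: heading 0 -> 90
  LT 90: heading 90 -> 180
  LT 180: heading 180 -> 0
  -- iteration 2/2 --
  FD 14: (48,0) -> (62,0) [heading=0, draw]
  LT 90: heading 0 -> 90
  LT 90: heading 90 -> 180
  LT 180: heading 180 -> 0
]
BK 13: (62,0) -> (49,0) [heading=0, draw]
RT 130: heading 0 -> 230
Final: pos=(49,0), heading=230, 5 segment(s) drawn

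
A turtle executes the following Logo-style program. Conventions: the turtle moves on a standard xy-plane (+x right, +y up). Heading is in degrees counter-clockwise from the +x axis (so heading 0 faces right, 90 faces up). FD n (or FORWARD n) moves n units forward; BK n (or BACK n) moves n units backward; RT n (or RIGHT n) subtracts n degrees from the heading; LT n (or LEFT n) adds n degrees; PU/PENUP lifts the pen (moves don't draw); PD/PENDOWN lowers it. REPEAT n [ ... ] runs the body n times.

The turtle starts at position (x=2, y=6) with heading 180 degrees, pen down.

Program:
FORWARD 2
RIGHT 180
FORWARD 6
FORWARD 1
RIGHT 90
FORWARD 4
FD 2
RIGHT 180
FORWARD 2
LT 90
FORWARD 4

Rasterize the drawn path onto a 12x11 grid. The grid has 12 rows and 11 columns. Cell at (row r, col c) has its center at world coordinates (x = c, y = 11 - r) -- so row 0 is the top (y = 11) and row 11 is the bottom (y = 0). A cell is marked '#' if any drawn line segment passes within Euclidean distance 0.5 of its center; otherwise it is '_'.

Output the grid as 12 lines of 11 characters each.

Answer: ___________
___________
___________
___________
___________
########___
_______#___
_______#___
_______#___
___#####___
_______#___
_______#___

Derivation:
Segment 0: (2,6) -> (0,6)
Segment 1: (0,6) -> (6,6)
Segment 2: (6,6) -> (7,6)
Segment 3: (7,6) -> (7,2)
Segment 4: (7,2) -> (7,0)
Segment 5: (7,0) -> (7,2)
Segment 6: (7,2) -> (3,2)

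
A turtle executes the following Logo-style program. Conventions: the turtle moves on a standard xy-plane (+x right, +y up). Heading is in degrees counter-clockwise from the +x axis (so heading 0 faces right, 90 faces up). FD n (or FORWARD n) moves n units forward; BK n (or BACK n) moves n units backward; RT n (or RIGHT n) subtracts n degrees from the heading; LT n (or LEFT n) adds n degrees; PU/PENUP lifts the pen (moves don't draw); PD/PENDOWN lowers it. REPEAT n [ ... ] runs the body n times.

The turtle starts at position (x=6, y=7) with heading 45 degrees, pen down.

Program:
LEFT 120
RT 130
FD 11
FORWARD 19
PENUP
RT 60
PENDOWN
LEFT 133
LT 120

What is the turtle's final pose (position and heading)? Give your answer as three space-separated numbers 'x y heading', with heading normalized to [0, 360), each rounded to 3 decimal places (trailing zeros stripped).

Answer: 30.575 24.207 228

Derivation:
Executing turtle program step by step:
Start: pos=(6,7), heading=45, pen down
LT 120: heading 45 -> 165
RT 130: heading 165 -> 35
FD 11: (6,7) -> (15.011,13.309) [heading=35, draw]
FD 19: (15.011,13.309) -> (30.575,24.207) [heading=35, draw]
PU: pen up
RT 60: heading 35 -> 335
PD: pen down
LT 133: heading 335 -> 108
LT 120: heading 108 -> 228
Final: pos=(30.575,24.207), heading=228, 2 segment(s) drawn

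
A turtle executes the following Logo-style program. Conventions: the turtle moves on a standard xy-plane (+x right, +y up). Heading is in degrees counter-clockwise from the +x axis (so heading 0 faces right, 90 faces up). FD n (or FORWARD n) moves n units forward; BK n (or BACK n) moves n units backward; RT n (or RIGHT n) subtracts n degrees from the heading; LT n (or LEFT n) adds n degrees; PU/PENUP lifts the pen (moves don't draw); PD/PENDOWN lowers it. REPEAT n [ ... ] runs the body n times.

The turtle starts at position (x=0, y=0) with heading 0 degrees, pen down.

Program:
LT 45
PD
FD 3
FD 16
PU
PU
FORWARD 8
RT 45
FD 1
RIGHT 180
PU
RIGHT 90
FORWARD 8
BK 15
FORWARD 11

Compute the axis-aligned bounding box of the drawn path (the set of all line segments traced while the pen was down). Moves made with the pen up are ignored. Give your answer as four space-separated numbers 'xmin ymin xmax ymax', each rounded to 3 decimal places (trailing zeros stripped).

Answer: 0 0 13.435 13.435

Derivation:
Executing turtle program step by step:
Start: pos=(0,0), heading=0, pen down
LT 45: heading 0 -> 45
PD: pen down
FD 3: (0,0) -> (2.121,2.121) [heading=45, draw]
FD 16: (2.121,2.121) -> (13.435,13.435) [heading=45, draw]
PU: pen up
PU: pen up
FD 8: (13.435,13.435) -> (19.092,19.092) [heading=45, move]
RT 45: heading 45 -> 0
FD 1: (19.092,19.092) -> (20.092,19.092) [heading=0, move]
RT 180: heading 0 -> 180
PU: pen up
RT 90: heading 180 -> 90
FD 8: (20.092,19.092) -> (20.092,27.092) [heading=90, move]
BK 15: (20.092,27.092) -> (20.092,12.092) [heading=90, move]
FD 11: (20.092,12.092) -> (20.092,23.092) [heading=90, move]
Final: pos=(20.092,23.092), heading=90, 2 segment(s) drawn

Segment endpoints: x in {0, 2.121, 13.435}, y in {0, 2.121, 13.435}
xmin=0, ymin=0, xmax=13.435, ymax=13.435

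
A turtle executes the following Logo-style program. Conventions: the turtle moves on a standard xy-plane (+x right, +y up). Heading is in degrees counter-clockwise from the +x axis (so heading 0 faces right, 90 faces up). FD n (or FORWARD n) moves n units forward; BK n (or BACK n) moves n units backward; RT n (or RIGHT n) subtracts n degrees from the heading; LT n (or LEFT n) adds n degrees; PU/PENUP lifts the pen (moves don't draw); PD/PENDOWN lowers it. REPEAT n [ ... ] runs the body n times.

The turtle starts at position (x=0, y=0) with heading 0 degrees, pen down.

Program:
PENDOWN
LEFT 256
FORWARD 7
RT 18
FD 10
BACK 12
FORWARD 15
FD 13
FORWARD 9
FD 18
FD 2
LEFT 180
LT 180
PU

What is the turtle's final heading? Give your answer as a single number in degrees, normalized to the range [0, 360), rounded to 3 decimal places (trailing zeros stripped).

Answer: 238

Derivation:
Executing turtle program step by step:
Start: pos=(0,0), heading=0, pen down
PD: pen down
LT 256: heading 0 -> 256
FD 7: (0,0) -> (-1.693,-6.792) [heading=256, draw]
RT 18: heading 256 -> 238
FD 10: (-1.693,-6.792) -> (-6.993,-15.273) [heading=238, draw]
BK 12: (-6.993,-15.273) -> (-0.634,-5.096) [heading=238, draw]
FD 15: (-0.634,-5.096) -> (-8.582,-17.817) [heading=238, draw]
FD 13: (-8.582,-17.817) -> (-15.471,-28.841) [heading=238, draw]
FD 9: (-15.471,-28.841) -> (-20.241,-36.474) [heading=238, draw]
FD 18: (-20.241,-36.474) -> (-29.779,-51.739) [heading=238, draw]
FD 2: (-29.779,-51.739) -> (-30.839,-53.435) [heading=238, draw]
LT 180: heading 238 -> 58
LT 180: heading 58 -> 238
PU: pen up
Final: pos=(-30.839,-53.435), heading=238, 8 segment(s) drawn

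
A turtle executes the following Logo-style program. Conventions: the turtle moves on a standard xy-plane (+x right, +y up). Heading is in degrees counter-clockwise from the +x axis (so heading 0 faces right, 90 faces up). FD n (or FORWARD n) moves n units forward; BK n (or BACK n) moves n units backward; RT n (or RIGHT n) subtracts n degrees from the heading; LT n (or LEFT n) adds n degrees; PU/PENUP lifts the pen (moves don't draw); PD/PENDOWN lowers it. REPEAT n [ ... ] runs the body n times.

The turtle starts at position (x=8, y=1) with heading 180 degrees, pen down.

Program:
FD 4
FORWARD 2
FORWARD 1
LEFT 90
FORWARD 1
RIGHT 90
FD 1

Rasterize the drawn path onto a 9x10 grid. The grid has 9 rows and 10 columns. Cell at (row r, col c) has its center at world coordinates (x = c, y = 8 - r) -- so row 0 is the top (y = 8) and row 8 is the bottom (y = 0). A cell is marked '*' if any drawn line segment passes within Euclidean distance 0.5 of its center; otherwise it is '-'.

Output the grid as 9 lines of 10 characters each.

Answer: ----------
----------
----------
----------
----------
----------
----------
-********-
**--------

Derivation:
Segment 0: (8,1) -> (4,1)
Segment 1: (4,1) -> (2,1)
Segment 2: (2,1) -> (1,1)
Segment 3: (1,1) -> (1,0)
Segment 4: (1,0) -> (-0,0)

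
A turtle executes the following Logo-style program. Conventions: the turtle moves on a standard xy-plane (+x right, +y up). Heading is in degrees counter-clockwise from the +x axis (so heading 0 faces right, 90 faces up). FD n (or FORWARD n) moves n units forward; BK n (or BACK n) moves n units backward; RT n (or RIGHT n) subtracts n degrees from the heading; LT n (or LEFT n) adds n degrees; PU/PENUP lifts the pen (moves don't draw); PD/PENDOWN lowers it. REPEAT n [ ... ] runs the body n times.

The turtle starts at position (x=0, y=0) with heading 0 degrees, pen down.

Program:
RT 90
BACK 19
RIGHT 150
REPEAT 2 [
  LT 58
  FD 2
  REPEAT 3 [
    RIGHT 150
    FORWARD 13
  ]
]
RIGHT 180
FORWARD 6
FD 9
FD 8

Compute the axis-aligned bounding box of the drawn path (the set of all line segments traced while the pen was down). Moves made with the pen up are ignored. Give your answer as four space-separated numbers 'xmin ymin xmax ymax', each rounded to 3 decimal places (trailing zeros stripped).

Answer: -2.922 0 14.355 32.431

Derivation:
Executing turtle program step by step:
Start: pos=(0,0), heading=0, pen down
RT 90: heading 0 -> 270
BK 19: (0,0) -> (0,19) [heading=270, draw]
RT 150: heading 270 -> 120
REPEAT 2 [
  -- iteration 1/2 --
  LT 58: heading 120 -> 178
  FD 2: (0,19) -> (-1.999,19.07) [heading=178, draw]
  REPEAT 3 [
    -- iteration 1/3 --
    RT 150: heading 178 -> 28
    FD 13: (-1.999,19.07) -> (9.48,25.173) [heading=28, draw]
    -- iteration 2/3 --
    RT 150: heading 28 -> 238
    FD 13: (9.48,25.173) -> (2.591,14.148) [heading=238, draw]
    -- iteration 3/3 --
    RT 150: heading 238 -> 88
    FD 13: (2.591,14.148) -> (3.044,27.14) [heading=88, draw]
  ]
  -- iteration 2/2 --
  LT 58: heading 88 -> 146
  FD 2: (3.044,27.14) -> (1.386,28.259) [heading=146, draw]
  REPEAT 3 [
    -- iteration 1/3 --
    RT 150: heading 146 -> 356
    FD 13: (1.386,28.259) -> (14.355,27.352) [heading=356, draw]
    -- iteration 2/3 --
    RT 150: heading 356 -> 206
    FD 13: (14.355,27.352) -> (2.67,21.653) [heading=206, draw]
    -- iteration 3/3 --
    RT 150: heading 206 -> 56
    FD 13: (2.67,21.653) -> (9.94,32.431) [heading=56, draw]
  ]
]
RT 180: heading 56 -> 236
FD 6: (9.94,32.431) -> (6.585,27.456) [heading=236, draw]
FD 9: (6.585,27.456) -> (1.552,19.995) [heading=236, draw]
FD 8: (1.552,19.995) -> (-2.922,13.363) [heading=236, draw]
Final: pos=(-2.922,13.363), heading=236, 12 segment(s) drawn

Segment endpoints: x in {-2.922, -1.999, 0, 0, 1.386, 1.552, 2.591, 2.67, 3.044, 6.585, 9.48, 9.94, 14.355}, y in {0, 13.363, 14.148, 19, 19.07, 19.995, 21.653, 25.173, 27.14, 27.352, 27.456, 28.259, 32.431}
xmin=-2.922, ymin=0, xmax=14.355, ymax=32.431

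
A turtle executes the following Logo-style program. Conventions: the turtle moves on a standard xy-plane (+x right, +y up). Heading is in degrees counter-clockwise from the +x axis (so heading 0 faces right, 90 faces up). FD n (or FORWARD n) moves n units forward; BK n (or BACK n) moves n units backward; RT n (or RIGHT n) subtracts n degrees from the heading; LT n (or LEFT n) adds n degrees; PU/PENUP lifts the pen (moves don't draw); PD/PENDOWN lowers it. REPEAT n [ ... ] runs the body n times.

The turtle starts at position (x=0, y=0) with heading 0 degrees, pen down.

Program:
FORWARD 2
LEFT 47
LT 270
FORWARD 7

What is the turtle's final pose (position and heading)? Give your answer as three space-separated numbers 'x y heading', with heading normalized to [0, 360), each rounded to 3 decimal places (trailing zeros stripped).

Answer: 7.119 -4.774 317

Derivation:
Executing turtle program step by step:
Start: pos=(0,0), heading=0, pen down
FD 2: (0,0) -> (2,0) [heading=0, draw]
LT 47: heading 0 -> 47
LT 270: heading 47 -> 317
FD 7: (2,0) -> (7.119,-4.774) [heading=317, draw]
Final: pos=(7.119,-4.774), heading=317, 2 segment(s) drawn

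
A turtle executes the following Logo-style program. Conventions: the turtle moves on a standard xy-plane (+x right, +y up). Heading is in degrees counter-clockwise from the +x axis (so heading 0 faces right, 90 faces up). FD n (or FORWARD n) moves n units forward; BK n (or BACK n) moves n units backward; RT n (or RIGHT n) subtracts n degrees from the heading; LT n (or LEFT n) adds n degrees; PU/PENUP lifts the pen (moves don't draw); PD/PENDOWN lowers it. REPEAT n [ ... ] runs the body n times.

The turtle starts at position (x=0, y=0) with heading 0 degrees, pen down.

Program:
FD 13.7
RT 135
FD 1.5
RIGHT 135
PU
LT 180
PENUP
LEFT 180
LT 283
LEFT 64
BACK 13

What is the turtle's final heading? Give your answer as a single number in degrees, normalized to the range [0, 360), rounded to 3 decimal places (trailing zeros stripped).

Answer: 77

Derivation:
Executing turtle program step by step:
Start: pos=(0,0), heading=0, pen down
FD 13.7: (0,0) -> (13.7,0) [heading=0, draw]
RT 135: heading 0 -> 225
FD 1.5: (13.7,0) -> (12.639,-1.061) [heading=225, draw]
RT 135: heading 225 -> 90
PU: pen up
LT 180: heading 90 -> 270
PU: pen up
LT 180: heading 270 -> 90
LT 283: heading 90 -> 13
LT 64: heading 13 -> 77
BK 13: (12.639,-1.061) -> (9.715,-13.727) [heading=77, move]
Final: pos=(9.715,-13.727), heading=77, 2 segment(s) drawn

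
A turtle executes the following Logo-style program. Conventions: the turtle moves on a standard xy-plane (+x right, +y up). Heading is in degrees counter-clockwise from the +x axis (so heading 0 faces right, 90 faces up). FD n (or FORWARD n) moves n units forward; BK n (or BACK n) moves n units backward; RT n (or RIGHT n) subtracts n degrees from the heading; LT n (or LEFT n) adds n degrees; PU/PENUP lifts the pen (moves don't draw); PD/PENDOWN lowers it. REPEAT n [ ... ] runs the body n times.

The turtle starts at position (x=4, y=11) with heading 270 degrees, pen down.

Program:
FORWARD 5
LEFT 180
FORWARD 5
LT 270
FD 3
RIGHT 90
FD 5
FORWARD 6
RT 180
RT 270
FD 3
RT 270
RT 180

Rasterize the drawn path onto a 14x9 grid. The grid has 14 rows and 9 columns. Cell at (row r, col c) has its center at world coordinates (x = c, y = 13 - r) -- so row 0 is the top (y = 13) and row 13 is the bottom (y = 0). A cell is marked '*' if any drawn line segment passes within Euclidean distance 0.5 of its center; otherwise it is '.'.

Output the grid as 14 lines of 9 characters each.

Segment 0: (4,11) -> (4,6)
Segment 1: (4,6) -> (4,11)
Segment 2: (4,11) -> (7,11)
Segment 3: (7,11) -> (7,6)
Segment 4: (7,6) -> (7,-0)
Segment 5: (7,-0) -> (4,-0)

Answer: .........
.........
....****.
....*..*.
....*..*.
....*..*.
....*..*.
....*..*.
.......*.
.......*.
.......*.
.......*.
.......*.
....****.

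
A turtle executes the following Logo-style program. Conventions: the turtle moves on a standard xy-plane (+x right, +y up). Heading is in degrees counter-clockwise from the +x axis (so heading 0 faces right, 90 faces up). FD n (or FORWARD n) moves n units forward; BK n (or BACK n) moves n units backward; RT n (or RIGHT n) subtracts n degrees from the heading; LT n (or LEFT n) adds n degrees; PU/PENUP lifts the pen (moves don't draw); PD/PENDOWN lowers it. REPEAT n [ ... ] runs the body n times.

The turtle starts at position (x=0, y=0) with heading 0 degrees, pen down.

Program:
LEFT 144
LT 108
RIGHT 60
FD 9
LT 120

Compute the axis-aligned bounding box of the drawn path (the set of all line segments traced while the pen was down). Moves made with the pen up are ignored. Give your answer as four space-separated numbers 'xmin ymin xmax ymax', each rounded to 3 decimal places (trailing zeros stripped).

Executing turtle program step by step:
Start: pos=(0,0), heading=0, pen down
LT 144: heading 0 -> 144
LT 108: heading 144 -> 252
RT 60: heading 252 -> 192
FD 9: (0,0) -> (-8.803,-1.871) [heading=192, draw]
LT 120: heading 192 -> 312
Final: pos=(-8.803,-1.871), heading=312, 1 segment(s) drawn

Segment endpoints: x in {-8.803, 0}, y in {-1.871, 0}
xmin=-8.803, ymin=-1.871, xmax=0, ymax=0

Answer: -8.803 -1.871 0 0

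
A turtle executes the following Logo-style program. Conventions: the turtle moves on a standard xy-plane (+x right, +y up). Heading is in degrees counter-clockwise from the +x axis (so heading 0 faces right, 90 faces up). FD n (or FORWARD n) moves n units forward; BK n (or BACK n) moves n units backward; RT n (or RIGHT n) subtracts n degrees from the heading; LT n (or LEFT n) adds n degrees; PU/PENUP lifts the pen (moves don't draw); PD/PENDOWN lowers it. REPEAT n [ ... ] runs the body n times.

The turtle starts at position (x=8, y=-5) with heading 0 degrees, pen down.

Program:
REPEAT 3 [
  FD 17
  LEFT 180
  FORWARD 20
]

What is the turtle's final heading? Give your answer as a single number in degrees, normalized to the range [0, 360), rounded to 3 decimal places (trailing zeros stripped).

Answer: 180

Derivation:
Executing turtle program step by step:
Start: pos=(8,-5), heading=0, pen down
REPEAT 3 [
  -- iteration 1/3 --
  FD 17: (8,-5) -> (25,-5) [heading=0, draw]
  LT 180: heading 0 -> 180
  FD 20: (25,-5) -> (5,-5) [heading=180, draw]
  -- iteration 2/3 --
  FD 17: (5,-5) -> (-12,-5) [heading=180, draw]
  LT 180: heading 180 -> 0
  FD 20: (-12,-5) -> (8,-5) [heading=0, draw]
  -- iteration 3/3 --
  FD 17: (8,-5) -> (25,-5) [heading=0, draw]
  LT 180: heading 0 -> 180
  FD 20: (25,-5) -> (5,-5) [heading=180, draw]
]
Final: pos=(5,-5), heading=180, 6 segment(s) drawn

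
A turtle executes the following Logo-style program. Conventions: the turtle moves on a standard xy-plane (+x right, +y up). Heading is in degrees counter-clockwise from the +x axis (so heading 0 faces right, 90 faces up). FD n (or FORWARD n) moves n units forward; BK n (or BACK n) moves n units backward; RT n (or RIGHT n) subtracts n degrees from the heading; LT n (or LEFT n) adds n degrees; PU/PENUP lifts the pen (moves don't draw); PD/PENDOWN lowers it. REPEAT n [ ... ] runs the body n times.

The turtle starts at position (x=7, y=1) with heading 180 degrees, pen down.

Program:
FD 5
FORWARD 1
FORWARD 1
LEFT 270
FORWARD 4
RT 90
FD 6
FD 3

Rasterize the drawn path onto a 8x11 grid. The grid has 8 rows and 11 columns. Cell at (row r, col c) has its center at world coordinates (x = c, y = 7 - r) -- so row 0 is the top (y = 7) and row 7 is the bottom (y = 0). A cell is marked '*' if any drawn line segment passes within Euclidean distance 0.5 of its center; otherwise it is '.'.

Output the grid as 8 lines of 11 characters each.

Answer: ...........
...........
**********.
*..........
*..........
*..........
********...
...........

Derivation:
Segment 0: (7,1) -> (2,1)
Segment 1: (2,1) -> (1,1)
Segment 2: (1,1) -> (0,1)
Segment 3: (0,1) -> (0,5)
Segment 4: (0,5) -> (6,5)
Segment 5: (6,5) -> (9,5)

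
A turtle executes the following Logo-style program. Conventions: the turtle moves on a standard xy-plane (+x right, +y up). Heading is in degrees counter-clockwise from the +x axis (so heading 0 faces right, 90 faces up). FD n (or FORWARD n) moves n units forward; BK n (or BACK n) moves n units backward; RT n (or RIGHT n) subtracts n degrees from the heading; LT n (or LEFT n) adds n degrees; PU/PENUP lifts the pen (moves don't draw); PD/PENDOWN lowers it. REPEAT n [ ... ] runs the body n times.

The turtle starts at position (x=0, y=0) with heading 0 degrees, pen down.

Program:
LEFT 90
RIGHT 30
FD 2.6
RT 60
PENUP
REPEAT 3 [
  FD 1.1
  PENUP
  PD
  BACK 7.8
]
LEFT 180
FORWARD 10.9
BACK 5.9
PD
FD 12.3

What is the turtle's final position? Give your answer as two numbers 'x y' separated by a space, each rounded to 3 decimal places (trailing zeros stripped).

Answer: -36.1 2.252

Derivation:
Executing turtle program step by step:
Start: pos=(0,0), heading=0, pen down
LT 90: heading 0 -> 90
RT 30: heading 90 -> 60
FD 2.6: (0,0) -> (1.3,2.252) [heading=60, draw]
RT 60: heading 60 -> 0
PU: pen up
REPEAT 3 [
  -- iteration 1/3 --
  FD 1.1: (1.3,2.252) -> (2.4,2.252) [heading=0, move]
  PU: pen up
  PD: pen down
  BK 7.8: (2.4,2.252) -> (-5.4,2.252) [heading=0, draw]
  -- iteration 2/3 --
  FD 1.1: (-5.4,2.252) -> (-4.3,2.252) [heading=0, draw]
  PU: pen up
  PD: pen down
  BK 7.8: (-4.3,2.252) -> (-12.1,2.252) [heading=0, draw]
  -- iteration 3/3 --
  FD 1.1: (-12.1,2.252) -> (-11,2.252) [heading=0, draw]
  PU: pen up
  PD: pen down
  BK 7.8: (-11,2.252) -> (-18.8,2.252) [heading=0, draw]
]
LT 180: heading 0 -> 180
FD 10.9: (-18.8,2.252) -> (-29.7,2.252) [heading=180, draw]
BK 5.9: (-29.7,2.252) -> (-23.8,2.252) [heading=180, draw]
PD: pen down
FD 12.3: (-23.8,2.252) -> (-36.1,2.252) [heading=180, draw]
Final: pos=(-36.1,2.252), heading=180, 9 segment(s) drawn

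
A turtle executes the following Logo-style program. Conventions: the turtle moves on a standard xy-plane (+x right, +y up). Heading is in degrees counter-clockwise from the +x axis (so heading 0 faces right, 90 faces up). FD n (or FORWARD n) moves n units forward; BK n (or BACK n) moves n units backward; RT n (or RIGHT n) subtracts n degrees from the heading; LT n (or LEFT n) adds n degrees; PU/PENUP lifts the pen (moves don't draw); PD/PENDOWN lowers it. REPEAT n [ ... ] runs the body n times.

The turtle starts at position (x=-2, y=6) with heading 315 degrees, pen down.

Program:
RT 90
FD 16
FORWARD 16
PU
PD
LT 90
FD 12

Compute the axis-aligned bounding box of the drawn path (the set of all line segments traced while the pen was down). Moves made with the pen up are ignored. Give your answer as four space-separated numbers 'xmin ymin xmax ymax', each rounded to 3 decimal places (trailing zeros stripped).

Executing turtle program step by step:
Start: pos=(-2,6), heading=315, pen down
RT 90: heading 315 -> 225
FD 16: (-2,6) -> (-13.314,-5.314) [heading=225, draw]
FD 16: (-13.314,-5.314) -> (-24.627,-16.627) [heading=225, draw]
PU: pen up
PD: pen down
LT 90: heading 225 -> 315
FD 12: (-24.627,-16.627) -> (-16.142,-25.113) [heading=315, draw]
Final: pos=(-16.142,-25.113), heading=315, 3 segment(s) drawn

Segment endpoints: x in {-24.627, -16.142, -13.314, -2}, y in {-25.113, -16.627, -5.314, 6}
xmin=-24.627, ymin=-25.113, xmax=-2, ymax=6

Answer: -24.627 -25.113 -2 6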